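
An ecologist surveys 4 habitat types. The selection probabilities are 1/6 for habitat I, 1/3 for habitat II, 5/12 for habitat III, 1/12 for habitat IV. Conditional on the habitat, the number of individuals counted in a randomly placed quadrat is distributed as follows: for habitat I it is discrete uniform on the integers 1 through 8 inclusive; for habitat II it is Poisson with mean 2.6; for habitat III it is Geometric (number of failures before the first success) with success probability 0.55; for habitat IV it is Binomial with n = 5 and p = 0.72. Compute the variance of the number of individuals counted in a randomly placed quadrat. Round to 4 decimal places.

4.3361

Per component, I: μ=4.5, E[X²]=25.5; II: μ=2.6, E[X²]=9.36; III: μ=0.818182, E[X²]=2.15702; IV: μ=3.6, E[X²]=13.968.
E[X] = 0.166667·4.5 + 0.333333·2.6 + 0.416667·0.818182 + 0.0833333·3.6 = 2.25758.
E[X²] = 0.166667·25.5 + 0.333333·9.36 + 0.416667·2.15702 + 0.0833333·13.968 = 9.43276.
Var(X) = E[X²] − (E[X])² = 9.43276 − 5.09665 = 4.33611.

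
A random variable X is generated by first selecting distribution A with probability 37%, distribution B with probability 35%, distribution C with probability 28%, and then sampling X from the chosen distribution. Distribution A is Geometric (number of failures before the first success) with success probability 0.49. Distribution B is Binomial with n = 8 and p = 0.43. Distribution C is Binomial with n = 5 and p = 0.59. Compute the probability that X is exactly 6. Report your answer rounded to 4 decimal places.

Conditional on each component, P(X = 6): A: 0.00862218; B: 0.0575067; C: 0.
By total probability, P(X = 6) = 0.37·0.00862218 + 0.35·0.0575067 + 0.28·0 = 0.0233176.

0.0233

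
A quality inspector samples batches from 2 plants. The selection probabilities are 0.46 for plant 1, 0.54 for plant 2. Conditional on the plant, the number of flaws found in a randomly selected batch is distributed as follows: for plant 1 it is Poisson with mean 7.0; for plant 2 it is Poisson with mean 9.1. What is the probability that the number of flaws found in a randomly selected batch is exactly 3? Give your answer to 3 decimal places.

0.032

Conditional on each plant, P(X = 3): 1: 0.0521293; 2: 0.0140247.
By total probability, P(X = 3) = 0.46·0.0521293 + 0.54·0.0140247 = 0.0315528.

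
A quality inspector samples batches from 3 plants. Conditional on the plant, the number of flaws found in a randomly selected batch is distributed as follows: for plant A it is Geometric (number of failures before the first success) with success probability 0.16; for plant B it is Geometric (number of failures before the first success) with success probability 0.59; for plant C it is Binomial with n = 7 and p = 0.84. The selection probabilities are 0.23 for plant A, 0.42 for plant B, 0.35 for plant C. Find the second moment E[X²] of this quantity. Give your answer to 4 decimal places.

27.0141

For each component E[X²] = Var + (mean)², giving A: 60.375; B: 1.66073; C: 35.5152.
Overall E[X²] = 0.23·60.375 + 0.42·1.66073 + 0.35·35.5152 = 27.0141.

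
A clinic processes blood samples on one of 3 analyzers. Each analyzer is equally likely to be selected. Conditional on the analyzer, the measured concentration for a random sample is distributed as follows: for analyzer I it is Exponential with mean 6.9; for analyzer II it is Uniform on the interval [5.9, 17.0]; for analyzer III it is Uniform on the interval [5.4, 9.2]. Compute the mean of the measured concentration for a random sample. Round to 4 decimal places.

8.5500

Component means — I: 6.9; II: 11.45; III: 7.3.
E[X] = 0.333333·6.9 + 0.333333·11.45 + 0.333333·7.3 = 8.55.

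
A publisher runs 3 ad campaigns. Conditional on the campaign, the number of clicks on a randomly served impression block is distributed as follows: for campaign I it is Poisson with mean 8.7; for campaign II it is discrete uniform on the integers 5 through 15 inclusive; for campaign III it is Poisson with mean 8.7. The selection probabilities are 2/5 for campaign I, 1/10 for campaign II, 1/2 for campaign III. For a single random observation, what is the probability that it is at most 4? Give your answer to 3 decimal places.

0.059

Conditional on each campaign, P(X ≤ 4): I: 0.0659685; II: 0; III: 0.0659685.
By total probability, P(X ≤ 4) = 0.4·0.0659685 + 0.1·0 + 0.5·0.0659685 = 0.0593716.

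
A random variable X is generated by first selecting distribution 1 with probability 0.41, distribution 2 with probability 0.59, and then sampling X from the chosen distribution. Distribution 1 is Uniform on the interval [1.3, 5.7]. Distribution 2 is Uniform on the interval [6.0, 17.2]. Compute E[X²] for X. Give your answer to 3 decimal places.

91.242

For each component E[X²] = Var + (mean)², giving 1: 13.8633; 2: 145.013.
Overall E[X²] = 0.41·13.8633 + 0.59·145.013 = 91.2418.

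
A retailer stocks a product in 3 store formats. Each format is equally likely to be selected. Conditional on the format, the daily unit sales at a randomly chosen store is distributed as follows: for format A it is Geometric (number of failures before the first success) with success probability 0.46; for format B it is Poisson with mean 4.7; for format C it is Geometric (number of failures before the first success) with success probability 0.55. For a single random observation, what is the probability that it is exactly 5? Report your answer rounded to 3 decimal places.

0.068

Conditional on each format, P(X = 5): A: 0.0211216; B: 0.17383; C: 0.010149.
By total probability, P(X = 5) = 0.333333·0.0211216 + 0.333333·0.17383 + 0.333333·0.010149 = 0.0683668.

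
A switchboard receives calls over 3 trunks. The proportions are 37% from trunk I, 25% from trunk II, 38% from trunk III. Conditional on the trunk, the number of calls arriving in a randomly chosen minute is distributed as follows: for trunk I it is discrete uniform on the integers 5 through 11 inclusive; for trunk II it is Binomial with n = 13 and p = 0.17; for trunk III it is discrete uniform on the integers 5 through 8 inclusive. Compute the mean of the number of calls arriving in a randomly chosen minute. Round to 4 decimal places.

Component means — I: 8; II: 2.21; III: 6.5.
E[X] = 0.37·8 + 0.25·2.21 + 0.38·6.5 = 5.9825.

5.9825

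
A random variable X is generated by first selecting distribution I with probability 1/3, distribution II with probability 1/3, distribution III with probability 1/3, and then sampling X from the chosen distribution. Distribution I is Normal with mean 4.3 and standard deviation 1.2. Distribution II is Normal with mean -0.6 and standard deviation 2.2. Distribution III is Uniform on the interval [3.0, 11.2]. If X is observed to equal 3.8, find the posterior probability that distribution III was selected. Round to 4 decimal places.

Likelihoods f(3.8 | ·): I: 0.30481; II: 0.0245413; III: 0.121951.
Posterior ∝ prior × likelihood. Numerator for III: 0.333333·0.121951 = 0.0406504.
Normalizing constant: 0.333333·0.30481 + 0.333333·0.0245413 + 0.333333·0.121951 = 0.150434.
P(III | observation) = 0.0406504 / 0.150434 = 0.27022.

0.2702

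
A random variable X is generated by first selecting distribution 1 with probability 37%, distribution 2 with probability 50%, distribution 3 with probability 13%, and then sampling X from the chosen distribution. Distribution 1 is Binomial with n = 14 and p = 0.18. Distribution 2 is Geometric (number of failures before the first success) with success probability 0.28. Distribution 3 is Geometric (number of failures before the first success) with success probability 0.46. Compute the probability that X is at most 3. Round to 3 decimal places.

Conditional on each component, P(X ≤ 3): 1: 0.764872; 2: 0.731261; 3: 0.914969.
By total probability, P(X ≤ 3) = 0.37·0.764872 + 0.5·0.731261 + 0.13·0.914969 = 0.767579.

0.768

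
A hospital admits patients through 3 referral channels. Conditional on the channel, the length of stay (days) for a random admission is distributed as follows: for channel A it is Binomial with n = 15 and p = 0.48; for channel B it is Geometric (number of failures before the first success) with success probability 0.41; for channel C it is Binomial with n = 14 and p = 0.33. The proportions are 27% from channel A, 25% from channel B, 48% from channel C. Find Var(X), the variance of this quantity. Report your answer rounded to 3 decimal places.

Per component, A: μ=7.2, E[X²]=55.584; B: μ=1.43902, E[X²]=5.58061; C: μ=4.62, E[X²]=24.4398.
E[X] = 0.27·7.2 + 0.25·1.43902 + 0.48·4.62 = 4.52136.
E[X²] = 0.27·55.584 + 0.25·5.58061 + 0.48·24.4398 = 28.1339.
Var(X) = E[X²] − (E[X])² = 28.1339 − 20.4427 = 7.69127.

7.691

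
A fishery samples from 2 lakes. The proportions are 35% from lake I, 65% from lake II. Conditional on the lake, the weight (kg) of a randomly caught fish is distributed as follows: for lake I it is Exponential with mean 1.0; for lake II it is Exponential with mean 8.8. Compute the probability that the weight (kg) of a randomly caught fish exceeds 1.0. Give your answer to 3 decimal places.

Conditional on each lake, P(X > 1.0): I: 0.367879; II: 0.892582.
By total probability, P(X > 1.0) = 0.35·0.367879 + 0.65·0.892582 = 0.708936.

0.709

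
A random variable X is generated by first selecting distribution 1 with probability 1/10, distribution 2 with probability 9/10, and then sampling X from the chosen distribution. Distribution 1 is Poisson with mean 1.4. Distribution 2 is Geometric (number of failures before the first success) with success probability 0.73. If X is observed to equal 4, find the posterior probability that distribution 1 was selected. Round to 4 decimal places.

0.5306

Likelihoods P(X=4 | ·): 1: 0.039472; 2: 0.00387952.
Posterior ∝ prior × likelihood. Numerator for 1: 0.1·0.039472 = 0.0039472.
Normalizing constant: 0.1·0.039472 + 0.9·0.00387952 = 0.00743876.
P(1 | observation) = 0.0039472 / 0.00743876 = 0.530625.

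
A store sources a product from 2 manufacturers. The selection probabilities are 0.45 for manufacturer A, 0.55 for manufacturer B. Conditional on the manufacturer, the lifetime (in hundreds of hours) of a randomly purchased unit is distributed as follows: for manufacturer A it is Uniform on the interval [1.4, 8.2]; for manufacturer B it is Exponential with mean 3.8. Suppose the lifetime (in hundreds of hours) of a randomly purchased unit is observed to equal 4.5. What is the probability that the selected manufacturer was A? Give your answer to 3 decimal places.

Likelihoods f(4.5 | ·): A: 0.147059; B: 0.0805231.
Posterior ∝ prior × likelihood. Numerator for A: 0.45·0.147059 = 0.0661765.
Normalizing constant: 0.45·0.147059 + 0.55·0.0805231 = 0.110464.
P(A | observation) = 0.0661765 / 0.110464 = 0.599076.

0.599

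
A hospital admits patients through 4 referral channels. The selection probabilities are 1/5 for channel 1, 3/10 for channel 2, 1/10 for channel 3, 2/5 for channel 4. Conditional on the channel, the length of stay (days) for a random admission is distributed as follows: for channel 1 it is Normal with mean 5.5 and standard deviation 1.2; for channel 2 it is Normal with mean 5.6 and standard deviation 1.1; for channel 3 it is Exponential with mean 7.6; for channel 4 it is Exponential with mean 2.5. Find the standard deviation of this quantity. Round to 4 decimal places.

3.4712

Per component, 1: μ=5.5, E[X²]=31.69; 2: μ=5.6, E[X²]=32.57; 3: μ=7.6, E[X²]=115.52; 4: μ=2.5, E[X²]=12.5.
E[X] = 0.2·5.5 + 0.3·5.6 + 0.1·7.6 + 0.4·2.5 = 4.54.
E[X²] = 0.2·31.69 + 0.3·32.57 + 0.1·115.52 + 0.4·12.5 = 32.661.
Var(X) = E[X²] − (E[X])² = 32.661 − 20.6116 = 12.0494.
SD(X) = √12.0494 = 3.47122.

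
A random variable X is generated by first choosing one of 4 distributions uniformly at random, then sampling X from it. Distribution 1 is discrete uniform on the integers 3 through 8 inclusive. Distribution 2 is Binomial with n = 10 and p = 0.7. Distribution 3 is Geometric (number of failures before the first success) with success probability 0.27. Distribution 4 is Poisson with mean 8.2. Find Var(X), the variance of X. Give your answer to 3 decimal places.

Per component, 1: μ=5.5, E[X²]=33.1667; 2: μ=7, E[X²]=51.1; 3: μ=2.7037, E[X²]=17.3237; 4: μ=8.2, E[X²]=75.44.
E[X] = 0.25·5.5 + 0.25·7 + 0.25·2.7037 + 0.25·8.2 = 5.85093.
E[X²] = 0.25·33.1667 + 0.25·51.1 + 0.25·17.3237 + 0.25·75.44 = 44.2576.
Var(X) = E[X²] − (E[X])² = 44.2576 − 34.2333 = 10.0243.

10.024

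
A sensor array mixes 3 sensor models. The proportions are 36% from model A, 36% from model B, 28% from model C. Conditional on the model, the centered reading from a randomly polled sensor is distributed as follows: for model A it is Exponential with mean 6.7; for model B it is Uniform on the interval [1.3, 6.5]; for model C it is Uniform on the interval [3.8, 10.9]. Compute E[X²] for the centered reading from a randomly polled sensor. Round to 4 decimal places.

For each component E[X²] = Var + (mean)², giving A: 89.78; B: 17.4633; C: 58.2233.
Overall E[X²] = 0.36·89.78 + 0.36·17.4633 + 0.28·58.2233 = 54.9101.

54.9101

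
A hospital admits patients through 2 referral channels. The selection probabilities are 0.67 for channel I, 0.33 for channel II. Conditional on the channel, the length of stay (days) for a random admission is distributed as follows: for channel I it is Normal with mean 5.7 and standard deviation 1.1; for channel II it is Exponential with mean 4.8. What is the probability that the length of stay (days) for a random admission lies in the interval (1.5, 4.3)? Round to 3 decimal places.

Conditional on each channel, P(1.5 < X < 4.3): I: 0.10149; II: 0.323348.
By total probability, P(1.5 < X < 4.3) = 0.67·0.10149 + 0.33·0.323348 = 0.174703.

0.175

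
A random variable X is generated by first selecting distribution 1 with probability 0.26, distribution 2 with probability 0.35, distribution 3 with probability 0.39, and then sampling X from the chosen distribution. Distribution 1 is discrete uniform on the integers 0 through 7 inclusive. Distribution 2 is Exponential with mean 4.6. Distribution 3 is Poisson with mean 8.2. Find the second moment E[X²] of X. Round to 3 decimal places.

For each component E[X²] = Var + (mean)², giving 1: 17.5; 2: 42.32; 3: 75.44.
Overall E[X²] = 0.26·17.5 + 0.35·42.32 + 0.39·75.44 = 48.7836.

48.784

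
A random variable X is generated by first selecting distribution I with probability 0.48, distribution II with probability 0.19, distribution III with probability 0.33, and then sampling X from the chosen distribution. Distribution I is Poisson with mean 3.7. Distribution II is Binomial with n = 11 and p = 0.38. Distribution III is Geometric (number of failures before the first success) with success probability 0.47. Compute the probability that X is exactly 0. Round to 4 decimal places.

0.1680

Conditional on each component, P(X = 0): I: 0.0247235; II: 0.00520366; III: 0.47.
By total probability, P(X = 0) = 0.48·0.0247235 + 0.19·0.00520366 + 0.33·0.47 = 0.167956.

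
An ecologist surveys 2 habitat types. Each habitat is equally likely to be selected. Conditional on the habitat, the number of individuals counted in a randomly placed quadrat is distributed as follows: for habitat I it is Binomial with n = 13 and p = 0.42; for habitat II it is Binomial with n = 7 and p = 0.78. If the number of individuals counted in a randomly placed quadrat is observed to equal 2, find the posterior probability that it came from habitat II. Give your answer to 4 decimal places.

Likelihoods P(X=2 | ·): I: 0.0343796; II: 0.00658449.
Posterior ∝ prior × likelihood. Numerator for II: 0.5·0.00658449 = 0.00329224.
Normalizing constant: 0.5·0.0343796 + 0.5·0.00658449 = 0.0204821.
P(II | observation) = 0.00329224 / 0.0204821 = 0.160738.

0.1607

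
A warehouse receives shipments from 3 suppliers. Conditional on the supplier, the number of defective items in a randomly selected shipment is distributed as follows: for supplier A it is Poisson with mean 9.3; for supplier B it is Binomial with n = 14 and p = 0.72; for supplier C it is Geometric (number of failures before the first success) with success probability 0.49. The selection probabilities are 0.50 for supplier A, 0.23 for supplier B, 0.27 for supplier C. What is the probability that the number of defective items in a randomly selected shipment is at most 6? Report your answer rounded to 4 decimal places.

Conditional on each supplier, P(X ≤ 6): A: 0.180803; B: 0.0208246; C: 0.991026.
By total probability, P(X ≤ 6) = 0.5·0.180803 + 0.23·0.0208246 + 0.27·0.991026 = 0.362768.

0.3628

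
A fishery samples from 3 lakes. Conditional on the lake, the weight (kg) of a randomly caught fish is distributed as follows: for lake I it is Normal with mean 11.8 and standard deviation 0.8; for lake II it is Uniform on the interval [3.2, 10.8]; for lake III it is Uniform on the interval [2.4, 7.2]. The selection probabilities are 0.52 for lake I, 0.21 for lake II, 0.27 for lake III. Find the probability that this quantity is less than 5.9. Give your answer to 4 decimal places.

Conditional on each lake, P(X < 5.9): I: 8.21565e-14; II: 0.355263; III: 0.729167.
By total probability, P(X < 5.9) = 0.52·8.21565e-14 + 0.21·0.355263 + 0.27·0.729167 = 0.27148.

0.2715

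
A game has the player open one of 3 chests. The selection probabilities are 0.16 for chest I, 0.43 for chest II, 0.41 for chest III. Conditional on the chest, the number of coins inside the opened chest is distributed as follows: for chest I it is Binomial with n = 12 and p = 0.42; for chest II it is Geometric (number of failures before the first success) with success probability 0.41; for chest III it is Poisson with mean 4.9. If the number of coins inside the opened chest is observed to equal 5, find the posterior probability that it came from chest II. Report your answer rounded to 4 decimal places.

0.1041

Likelihoods P(X=5 | ·): I: 0.228543; II: 0.0293119; III: 0.17529.
Posterior ∝ prior × likelihood. Numerator for II: 0.43·0.0293119 = 0.0126041.
Normalizing constant: 0.16·0.228543 + 0.43·0.0293119 + 0.41·0.17529 = 0.12104.
P(II | observation) = 0.0126041 / 0.12104 = 0.104132.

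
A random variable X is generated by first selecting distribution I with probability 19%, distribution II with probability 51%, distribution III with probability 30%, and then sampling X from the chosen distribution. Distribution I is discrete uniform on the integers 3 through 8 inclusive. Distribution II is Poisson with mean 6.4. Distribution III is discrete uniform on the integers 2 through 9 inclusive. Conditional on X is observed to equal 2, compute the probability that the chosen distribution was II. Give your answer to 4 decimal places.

0.3164

Likelihoods P(X=2 | ·): I: 0; II: 0.0340287; III: 0.125.
Posterior ∝ prior × likelihood. Numerator for II: 0.51·0.0340287 = 0.0173546.
Normalizing constant: 0.19·0 + 0.51·0.0340287 + 0.3·0.125 = 0.0548546.
P(II | observation) = 0.0173546 / 0.0548546 = 0.316375.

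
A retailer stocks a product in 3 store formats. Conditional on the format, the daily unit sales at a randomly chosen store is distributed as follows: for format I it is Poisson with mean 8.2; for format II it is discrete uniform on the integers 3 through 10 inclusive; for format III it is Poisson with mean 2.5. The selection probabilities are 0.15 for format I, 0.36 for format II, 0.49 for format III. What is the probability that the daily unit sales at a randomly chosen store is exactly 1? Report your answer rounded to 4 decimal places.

0.1009

Conditional on each format, P(X = 1): I: 0.00225216; II: 0; III: 0.205212.
By total probability, P(X = 1) = 0.15·0.00225216 + 0.36·0 + 0.49·0.205212 = 0.100892.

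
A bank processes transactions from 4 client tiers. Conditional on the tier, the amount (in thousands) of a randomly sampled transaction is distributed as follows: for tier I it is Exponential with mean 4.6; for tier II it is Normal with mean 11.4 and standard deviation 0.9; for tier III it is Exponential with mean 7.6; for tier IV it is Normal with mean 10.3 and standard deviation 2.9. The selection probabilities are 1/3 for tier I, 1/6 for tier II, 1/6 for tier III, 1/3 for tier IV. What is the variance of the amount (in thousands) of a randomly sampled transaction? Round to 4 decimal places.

Per component, I: μ=4.6, E[X²]=42.32; II: μ=11.4, E[X²]=130.77; III: μ=7.6, E[X²]=115.52; IV: μ=10.3, E[X²]=114.5.
E[X] = 0.333333·4.6 + 0.166667·11.4 + 0.166667·7.6 + 0.333333·10.3 = 8.13333.
E[X²] = 0.333333·42.32 + 0.166667·130.77 + 0.166667·115.52 + 0.333333·114.5 = 93.3217.
Var(X) = E[X²] − (E[X])² = 93.3217 − 66.1511 = 27.1706.

27.1706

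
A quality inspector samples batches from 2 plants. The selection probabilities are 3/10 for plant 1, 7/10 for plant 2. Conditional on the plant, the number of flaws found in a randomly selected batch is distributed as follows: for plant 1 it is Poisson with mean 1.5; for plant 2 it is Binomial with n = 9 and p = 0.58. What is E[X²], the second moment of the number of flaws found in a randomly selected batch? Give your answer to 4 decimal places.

21.7336

For each component E[X²] = Var + (mean)², giving 1: 3.75; 2: 29.4408.
Overall E[X²] = 0.3·3.75 + 0.7·29.4408 = 21.7336.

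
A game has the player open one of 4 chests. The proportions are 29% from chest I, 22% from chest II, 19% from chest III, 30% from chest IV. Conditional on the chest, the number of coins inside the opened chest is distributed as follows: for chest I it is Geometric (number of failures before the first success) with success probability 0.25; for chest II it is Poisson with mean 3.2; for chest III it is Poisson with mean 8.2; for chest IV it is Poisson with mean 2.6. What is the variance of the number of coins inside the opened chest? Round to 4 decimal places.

10.8847

Per component, I: μ=3, E[X²]=21; II: μ=3.2, E[X²]=13.44; III: μ=8.2, E[X²]=75.44; IV: μ=2.6, E[X²]=9.36.
E[X] = 0.29·3 + 0.22·3.2 + 0.19·8.2 + 0.3·2.6 = 3.912.
E[X²] = 0.29·21 + 0.22·13.44 + 0.19·75.44 + 0.3·9.36 = 26.1884.
Var(X) = E[X²] − (E[X])² = 26.1884 − 15.3037 = 10.8847.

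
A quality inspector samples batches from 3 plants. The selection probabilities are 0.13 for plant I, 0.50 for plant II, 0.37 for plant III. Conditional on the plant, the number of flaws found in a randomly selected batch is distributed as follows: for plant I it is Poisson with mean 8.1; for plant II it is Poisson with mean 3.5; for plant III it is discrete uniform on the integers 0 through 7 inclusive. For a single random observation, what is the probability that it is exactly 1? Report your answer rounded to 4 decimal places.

0.0994

Conditional on each plant, P(X = 1): I: 0.00245867; II: 0.105691; III: 0.125.
By total probability, P(X = 1) = 0.13·0.00245867 + 0.5·0.105691 + 0.37·0.125 = 0.099415.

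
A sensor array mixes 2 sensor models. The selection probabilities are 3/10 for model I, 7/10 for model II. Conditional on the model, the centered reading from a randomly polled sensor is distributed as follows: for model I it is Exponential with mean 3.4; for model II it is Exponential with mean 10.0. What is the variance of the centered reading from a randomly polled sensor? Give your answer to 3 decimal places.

82.616

Per component, I: μ=3.4, E[X²]=23.12; II: μ=10, E[X²]=200.
E[X] = 0.3·3.4 + 0.7·10 = 8.02.
E[X²] = 0.3·23.12 + 0.7·200 = 146.936.
Var(X) = E[X²] − (E[X])² = 146.936 − 64.3204 = 82.6156.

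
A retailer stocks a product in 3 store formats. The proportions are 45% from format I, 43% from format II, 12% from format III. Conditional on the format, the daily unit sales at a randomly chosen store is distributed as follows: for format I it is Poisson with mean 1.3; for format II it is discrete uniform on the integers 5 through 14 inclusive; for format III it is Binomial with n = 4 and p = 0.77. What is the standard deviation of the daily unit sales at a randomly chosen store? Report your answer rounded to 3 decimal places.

4.419

Per component, I: μ=1.3, E[X²]=2.99; II: μ=9.5, E[X²]=98.5; III: μ=3.08, E[X²]=10.1948.
E[X] = 0.45·1.3 + 0.43·9.5 + 0.12·3.08 = 5.0396.
E[X²] = 0.45·2.99 + 0.43·98.5 + 0.12·10.1948 = 44.9239.
Var(X) = E[X²] − (E[X])² = 44.9239 − 25.3976 = 19.5263.
SD(X) = √19.5263 = 4.41886.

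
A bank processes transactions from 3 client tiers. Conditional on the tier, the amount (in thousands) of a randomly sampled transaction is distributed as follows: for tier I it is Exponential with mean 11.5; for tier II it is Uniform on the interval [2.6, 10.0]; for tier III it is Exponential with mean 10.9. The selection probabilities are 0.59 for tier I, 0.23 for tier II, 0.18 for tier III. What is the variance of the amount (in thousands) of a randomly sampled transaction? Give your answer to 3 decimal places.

Per component, I: μ=11.5, E[X²]=264.5; II: μ=6.3, E[X²]=44.2533; III: μ=10.9, E[X²]=237.62.
E[X] = 0.59·11.5 + 0.23·6.3 + 0.18·10.9 = 10.196.
E[X²] = 0.59·264.5 + 0.23·44.2533 + 0.18·237.62 = 209.005.
Var(X) = E[X²] − (E[X])² = 209.005 − 103.958 = 105.046.

105.046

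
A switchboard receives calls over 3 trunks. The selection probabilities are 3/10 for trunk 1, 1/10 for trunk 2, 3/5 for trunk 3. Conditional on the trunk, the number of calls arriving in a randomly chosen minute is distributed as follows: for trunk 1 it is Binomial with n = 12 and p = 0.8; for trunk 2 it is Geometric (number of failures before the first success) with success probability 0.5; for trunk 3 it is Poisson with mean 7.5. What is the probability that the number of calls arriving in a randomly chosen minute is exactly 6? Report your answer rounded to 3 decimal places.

0.087

Conditional on each trunk, P(X = 6): 1: 0.0155021; 2: 0.0078125; 3: 0.136718.
By total probability, P(X = 6) = 0.3·0.0155021 + 0.1·0.0078125 + 0.6·0.136718 = 0.0874628.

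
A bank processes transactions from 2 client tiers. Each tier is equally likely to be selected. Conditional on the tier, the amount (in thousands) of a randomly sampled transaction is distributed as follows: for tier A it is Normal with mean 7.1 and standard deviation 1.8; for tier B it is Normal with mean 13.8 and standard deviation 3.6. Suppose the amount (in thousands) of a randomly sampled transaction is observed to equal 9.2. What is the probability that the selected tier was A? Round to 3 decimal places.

0.696

Likelihoods f(9.2 | ·): A: 0.112221; B: 0.0489855.
Posterior ∝ prior × likelihood. Numerator for A: 0.5·0.112221 = 0.0561107.
Normalizing constant: 0.5·0.112221 + 0.5·0.0489855 = 0.0806035.
P(A | observation) = 0.0561107 / 0.0806035 = 0.696133.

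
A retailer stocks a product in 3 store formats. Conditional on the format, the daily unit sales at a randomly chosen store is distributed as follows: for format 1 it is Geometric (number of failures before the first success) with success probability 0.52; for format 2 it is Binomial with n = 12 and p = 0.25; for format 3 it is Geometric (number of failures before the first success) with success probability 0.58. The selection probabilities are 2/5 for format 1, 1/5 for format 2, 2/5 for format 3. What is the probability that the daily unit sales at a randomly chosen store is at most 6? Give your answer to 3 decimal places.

0.994

Conditional on each format, P(X ≤ 6): 1: 0.994129; 2: 0.985747; 3: 0.997695.
By total probability, P(X ≤ 6) = 0.4·0.994129 + 0.2·0.985747 + 0.4·0.997695 = 0.993879.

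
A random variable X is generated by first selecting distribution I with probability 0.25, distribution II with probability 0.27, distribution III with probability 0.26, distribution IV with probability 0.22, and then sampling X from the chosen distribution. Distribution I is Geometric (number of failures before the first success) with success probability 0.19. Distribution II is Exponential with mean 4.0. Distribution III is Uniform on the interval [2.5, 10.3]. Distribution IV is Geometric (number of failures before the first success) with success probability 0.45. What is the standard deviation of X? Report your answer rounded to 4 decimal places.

Per component, I: μ=4.26316, E[X²]=40.6122; II: μ=4, E[X²]=32; III: μ=6.4, E[X²]=46.03; IV: μ=1.22222, E[X²]=4.20988.
E[X] = 0.25·4.26316 + 0.27·4 + 0.26·6.4 + 0.22·1.22222 = 4.07868.
E[X²] = 0.25·40.6122 + 0.27·32 + 0.26·46.03 + 0.22·4.20988 = 31.687.
Var(X) = E[X²] − (E[X])² = 31.687 − 16.6356 = 15.0514.
SD(X) = √15.0514 = 3.87961.

3.8796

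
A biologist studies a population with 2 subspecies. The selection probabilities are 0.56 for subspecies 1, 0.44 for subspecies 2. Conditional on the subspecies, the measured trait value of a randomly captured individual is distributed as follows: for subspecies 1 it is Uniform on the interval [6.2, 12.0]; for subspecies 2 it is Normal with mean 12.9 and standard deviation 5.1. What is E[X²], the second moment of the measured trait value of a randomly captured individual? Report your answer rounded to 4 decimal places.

For each component E[X²] = Var + (mean)², giving 1: 85.6133; 2: 192.42.
Overall E[X²] = 0.56·85.6133 + 0.44·192.42 = 132.608.

132.6083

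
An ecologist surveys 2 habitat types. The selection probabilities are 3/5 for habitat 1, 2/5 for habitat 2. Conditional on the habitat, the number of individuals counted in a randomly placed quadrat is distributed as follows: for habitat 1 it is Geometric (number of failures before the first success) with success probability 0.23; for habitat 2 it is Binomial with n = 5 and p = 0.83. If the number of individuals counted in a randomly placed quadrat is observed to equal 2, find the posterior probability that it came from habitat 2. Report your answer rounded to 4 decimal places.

0.1420

Likelihoods P(X=2 | ·): 1: 0.136367; 2: 0.0338457.
Posterior ∝ prior × likelihood. Numerator for 2: 0.4·0.0338457 = 0.0135383.
Normalizing constant: 0.6·0.136367 + 0.4·0.0338457 = 0.0953585.
P(2 | observation) = 0.0135383 / 0.0953585 = 0.141972.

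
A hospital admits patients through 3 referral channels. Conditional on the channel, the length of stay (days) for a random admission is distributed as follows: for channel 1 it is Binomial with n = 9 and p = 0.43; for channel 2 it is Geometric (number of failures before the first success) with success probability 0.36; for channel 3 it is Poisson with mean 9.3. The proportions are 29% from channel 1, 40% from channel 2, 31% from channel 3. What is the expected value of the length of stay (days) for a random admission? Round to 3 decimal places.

Component means — 1: 3.87; 2: 1.77778; 3: 9.3.
E[X] = 0.29·3.87 + 0.4·1.77778 + 0.31·9.3 = 4.71641.

4.716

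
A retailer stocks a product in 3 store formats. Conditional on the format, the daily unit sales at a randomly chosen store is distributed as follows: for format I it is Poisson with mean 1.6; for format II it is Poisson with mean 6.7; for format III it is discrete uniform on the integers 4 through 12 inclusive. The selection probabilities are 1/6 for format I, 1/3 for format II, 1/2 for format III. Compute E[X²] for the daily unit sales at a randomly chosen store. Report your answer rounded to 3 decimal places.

For each component E[X²] = Var + (mean)², giving I: 4.16; II: 51.59; III: 70.6667.
Overall E[X²] = 0.166667·4.16 + 0.333333·51.59 + 0.5·70.6667 = 53.2233.

53.223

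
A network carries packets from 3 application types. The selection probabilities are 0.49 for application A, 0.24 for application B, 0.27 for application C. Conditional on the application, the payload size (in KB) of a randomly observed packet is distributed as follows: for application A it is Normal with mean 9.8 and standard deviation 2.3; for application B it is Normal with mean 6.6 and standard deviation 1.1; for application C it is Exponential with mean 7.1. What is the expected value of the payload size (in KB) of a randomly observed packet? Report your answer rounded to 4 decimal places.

8.3030

Component means — A: 9.8; B: 6.6; C: 7.1.
E[X] = 0.49·9.8 + 0.24·6.6 + 0.27·7.1 = 8.303.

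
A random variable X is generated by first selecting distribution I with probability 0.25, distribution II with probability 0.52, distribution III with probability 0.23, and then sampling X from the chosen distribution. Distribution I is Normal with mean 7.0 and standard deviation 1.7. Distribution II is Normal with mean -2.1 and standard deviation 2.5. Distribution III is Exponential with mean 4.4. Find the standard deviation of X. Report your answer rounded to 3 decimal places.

4.963

Per component, I: μ=7, E[X²]=51.89; II: μ=-2.1, E[X²]=10.66; III: μ=4.4, E[X²]=38.72.
E[X] = 0.25·7 + 0.52·-2.1 + 0.23·4.4 = 1.67.
E[X²] = 0.25·51.89 + 0.52·10.66 + 0.23·38.72 = 27.4213.
Var(X) = E[X²] − (E[X])² = 27.4213 − 2.7889 = 24.6324.
SD(X) = √24.6324 = 4.9631.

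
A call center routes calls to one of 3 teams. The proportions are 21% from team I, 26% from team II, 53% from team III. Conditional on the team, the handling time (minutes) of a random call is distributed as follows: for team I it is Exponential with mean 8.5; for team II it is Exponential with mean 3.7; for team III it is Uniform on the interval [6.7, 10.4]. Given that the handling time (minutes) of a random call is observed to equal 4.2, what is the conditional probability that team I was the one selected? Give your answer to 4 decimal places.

Likelihoods f(4.2 | ·): I: 0.0717775; II: 0.0868591; III: 0.
Posterior ∝ prior × likelihood. Numerator for I: 0.21·0.0717775 = 0.0150733.
Normalizing constant: 0.21·0.0717775 + 0.26·0.0868591 + 0.53·0 = 0.0376566.
P(I | observation) = 0.0150733 / 0.0376566 = 0.400282.

0.4003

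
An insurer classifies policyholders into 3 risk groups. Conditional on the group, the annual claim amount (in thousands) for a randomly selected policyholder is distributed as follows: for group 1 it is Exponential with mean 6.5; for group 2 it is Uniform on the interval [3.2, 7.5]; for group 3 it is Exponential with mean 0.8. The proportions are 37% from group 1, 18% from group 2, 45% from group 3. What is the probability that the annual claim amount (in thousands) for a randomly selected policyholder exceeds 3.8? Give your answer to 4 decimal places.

Conditional on each group, P(X > 3.8): 1: 0.55732; 2: 0.860465; 3: 0.0086517.
By total probability, P(X > 3.8) = 0.37·0.55732 + 0.18·0.860465 + 0.45·0.0086517 = 0.364985.

0.3650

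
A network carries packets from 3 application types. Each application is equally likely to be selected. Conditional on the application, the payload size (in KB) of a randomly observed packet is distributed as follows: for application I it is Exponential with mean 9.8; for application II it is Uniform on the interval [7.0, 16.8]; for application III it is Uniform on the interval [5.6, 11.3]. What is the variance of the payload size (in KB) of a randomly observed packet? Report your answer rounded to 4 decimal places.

37.5986

Per component, I: μ=9.8, E[X²]=192.08; II: μ=11.9, E[X²]=149.613; III: μ=8.45, E[X²]=74.11.
E[X] = 0.333333·9.8 + 0.333333·11.9 + 0.333333·8.45 = 10.05.
E[X²] = 0.333333·192.08 + 0.333333·149.613 + 0.333333·74.11 = 138.601.
Var(X) = E[X²] − (E[X])² = 138.601 − 101.003 = 37.5986.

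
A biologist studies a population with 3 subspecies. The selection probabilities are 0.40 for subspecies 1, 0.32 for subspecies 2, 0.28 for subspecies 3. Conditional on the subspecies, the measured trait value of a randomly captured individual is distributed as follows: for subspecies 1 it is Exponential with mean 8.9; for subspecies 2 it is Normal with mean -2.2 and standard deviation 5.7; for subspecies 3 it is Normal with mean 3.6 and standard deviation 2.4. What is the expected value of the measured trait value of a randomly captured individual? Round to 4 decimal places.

Component means — 1: 8.9; 2: -2.2; 3: 3.6.
E[X] = 0.4·8.9 + 0.32·-2.2 + 0.28·3.6 = 3.864.

3.8640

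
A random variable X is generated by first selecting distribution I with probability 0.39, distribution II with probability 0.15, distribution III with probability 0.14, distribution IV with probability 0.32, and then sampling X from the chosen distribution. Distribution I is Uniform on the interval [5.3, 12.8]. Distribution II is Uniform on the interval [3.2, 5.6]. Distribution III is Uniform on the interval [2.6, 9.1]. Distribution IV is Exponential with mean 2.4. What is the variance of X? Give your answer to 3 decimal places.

Per component, I: μ=9.05, E[X²]=86.59; II: μ=4.4, E[X²]=19.84; III: μ=5.85, E[X²]=37.7433; IV: μ=2.4, E[X²]=11.52.
E[X] = 0.39·9.05 + 0.15·4.4 + 0.14·5.85 + 0.32·2.4 = 5.7765.
E[X²] = 0.39·86.59 + 0.15·19.84 + 0.14·37.7433 + 0.32·11.52 = 45.7166.
Var(X) = E[X²] − (E[X])² = 45.7166 − 33.368 = 12.3486.

12.349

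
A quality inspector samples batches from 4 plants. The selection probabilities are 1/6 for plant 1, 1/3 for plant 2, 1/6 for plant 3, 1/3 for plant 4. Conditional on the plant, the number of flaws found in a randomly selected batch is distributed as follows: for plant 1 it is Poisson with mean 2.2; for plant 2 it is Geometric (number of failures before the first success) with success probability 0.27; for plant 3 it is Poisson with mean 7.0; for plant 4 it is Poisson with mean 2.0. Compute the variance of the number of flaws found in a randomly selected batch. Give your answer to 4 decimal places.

Per component, 1: μ=2.2, E[X²]=7.04; 2: μ=2.7037, E[X²]=17.3237; 3: μ=7, E[X²]=56; 4: μ=2, E[X²]=6.
E[X] = 0.166667·2.2 + 0.333333·2.7037 + 0.166667·7 + 0.333333·2 = 3.10123.
E[X²] = 0.166667·7.04 + 0.333333·17.3237 + 0.166667·56 + 0.333333·6 = 18.2812.
Var(X) = E[X²] − (E[X])² = 18.2812 − 9.61766 = 8.66359.

8.6636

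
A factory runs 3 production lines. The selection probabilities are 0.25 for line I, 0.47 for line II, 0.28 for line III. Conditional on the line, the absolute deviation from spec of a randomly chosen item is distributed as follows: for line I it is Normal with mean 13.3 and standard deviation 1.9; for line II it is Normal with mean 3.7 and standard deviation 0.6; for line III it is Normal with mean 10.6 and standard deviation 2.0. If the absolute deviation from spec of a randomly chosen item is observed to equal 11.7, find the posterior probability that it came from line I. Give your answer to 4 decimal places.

0.4340

Likelihoods f(11.7 | ·): I: 0.147288; II: 1.65503e-39; III: 0.171472.
Posterior ∝ prior × likelihood. Numerator for I: 0.25·0.147288 = 0.0368221.
Normalizing constant: 0.25·0.147288 + 0.47·1.65503e-39 + 0.28·0.171472 = 0.0848342.
P(I | observation) = 0.0368221 / 0.0848342 = 0.434048.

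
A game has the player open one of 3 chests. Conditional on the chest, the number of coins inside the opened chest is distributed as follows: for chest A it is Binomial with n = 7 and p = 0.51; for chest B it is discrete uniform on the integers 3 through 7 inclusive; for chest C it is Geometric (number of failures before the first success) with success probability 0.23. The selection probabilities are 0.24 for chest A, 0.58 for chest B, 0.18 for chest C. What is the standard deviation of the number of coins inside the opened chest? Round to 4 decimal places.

Per component, A: μ=3.57, E[X²]=14.4942; B: μ=5, E[X²]=27; C: μ=3.34783, E[X²]=25.7637.
E[X] = 0.24·3.57 + 0.58·5 + 0.18·3.34783 = 4.35941.
E[X²] = 0.24·14.4942 + 0.58·27 + 0.18·25.7637 = 23.7761.
Var(X) = E[X²] − (E[X])² = 23.7761 − 19.0044 = 4.77163.
SD(X) = √4.77163 = 2.18441.

2.1844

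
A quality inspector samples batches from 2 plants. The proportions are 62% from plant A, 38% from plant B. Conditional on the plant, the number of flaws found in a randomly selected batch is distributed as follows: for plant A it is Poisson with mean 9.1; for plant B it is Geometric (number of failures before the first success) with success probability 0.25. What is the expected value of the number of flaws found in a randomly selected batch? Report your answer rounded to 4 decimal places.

6.7820

Component means — A: 9.1; B: 3.
E[X] = 0.62·9.1 + 0.38·3 = 6.782.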